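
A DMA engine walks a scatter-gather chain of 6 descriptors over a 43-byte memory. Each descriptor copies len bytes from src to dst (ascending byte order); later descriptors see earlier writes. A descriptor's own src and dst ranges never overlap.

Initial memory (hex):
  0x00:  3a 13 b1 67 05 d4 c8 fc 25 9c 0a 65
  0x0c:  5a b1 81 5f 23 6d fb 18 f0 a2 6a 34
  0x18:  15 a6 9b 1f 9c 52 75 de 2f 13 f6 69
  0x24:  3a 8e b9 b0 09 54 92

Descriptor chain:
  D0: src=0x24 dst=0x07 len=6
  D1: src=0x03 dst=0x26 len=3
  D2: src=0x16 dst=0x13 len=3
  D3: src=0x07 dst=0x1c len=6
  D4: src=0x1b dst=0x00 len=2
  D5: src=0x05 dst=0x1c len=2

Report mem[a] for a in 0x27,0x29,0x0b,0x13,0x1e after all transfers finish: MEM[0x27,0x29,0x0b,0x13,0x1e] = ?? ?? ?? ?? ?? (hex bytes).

D0: mem[0x07..0x0c] <- [3a 8e b9 b0 09 54]
D1: mem[0x26..0x28] <- [67 05 d4]
D2: mem[0x13..0x15] <- [6a 34 15]
D3: mem[0x1c..0x21] <- [3a 8e b9 b0 09 54]
D4: mem[0x00..0x01] <- [1f 3a]
D5: mem[0x1c..0x1d] <- [d4 c8]
query mem[0x27]=0x05, mem[0x29]=0x54, mem[0x0b]=0x09, mem[0x13]=0x6a, mem[0x1e]=0xb9

MEM[0x27,0x29,0x0b,0x13,0x1e] = 05 54 09 6a b9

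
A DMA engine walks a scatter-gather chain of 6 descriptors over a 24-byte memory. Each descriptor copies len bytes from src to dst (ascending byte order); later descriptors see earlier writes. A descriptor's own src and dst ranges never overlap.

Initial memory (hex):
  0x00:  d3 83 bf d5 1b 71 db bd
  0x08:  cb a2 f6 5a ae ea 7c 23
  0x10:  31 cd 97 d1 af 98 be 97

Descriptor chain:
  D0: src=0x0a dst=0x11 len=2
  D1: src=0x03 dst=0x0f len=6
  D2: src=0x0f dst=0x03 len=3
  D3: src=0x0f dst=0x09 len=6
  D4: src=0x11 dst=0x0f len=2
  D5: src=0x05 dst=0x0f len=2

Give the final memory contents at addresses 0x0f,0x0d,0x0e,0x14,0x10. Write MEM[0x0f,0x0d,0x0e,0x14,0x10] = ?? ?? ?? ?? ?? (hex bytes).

MEM[0x0f,0x0d,0x0e,0x14,0x10] = 71 bd cb cb db

  after D0: wrote 2B at 0x11 = f65a
  after D1: wrote 6B at 0x0f = d51b71dbbdcb
  after D2: wrote 3B at 0x03 = d51b71
  after D3: wrote 6B at 0x09 = d51b71dbbdcb
  after D4: wrote 2B at 0x0f = 71db
  after D5: wrote 2B at 0x0f = 71db
query mem[0x0f]=0x71, mem[0x0d]=0xbd, mem[0x0e]=0xcb, mem[0x14]=0xcb, mem[0x10]=0xdb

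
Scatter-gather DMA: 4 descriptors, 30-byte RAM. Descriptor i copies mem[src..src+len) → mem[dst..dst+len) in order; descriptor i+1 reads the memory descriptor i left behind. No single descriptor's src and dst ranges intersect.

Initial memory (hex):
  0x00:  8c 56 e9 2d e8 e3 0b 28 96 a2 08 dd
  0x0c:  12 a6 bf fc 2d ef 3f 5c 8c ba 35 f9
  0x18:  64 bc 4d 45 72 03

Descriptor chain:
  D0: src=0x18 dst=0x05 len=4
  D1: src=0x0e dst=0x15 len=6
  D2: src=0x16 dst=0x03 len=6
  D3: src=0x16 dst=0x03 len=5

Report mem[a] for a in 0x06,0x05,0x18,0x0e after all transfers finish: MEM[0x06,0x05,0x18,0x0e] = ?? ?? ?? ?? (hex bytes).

D0: mem[0x05..0x08] <- [64 bc 4d 45]
D1: mem[0x15..0x1a] <- [bf fc 2d ef 3f 5c]
D2: mem[0x03..0x08] <- [fc 2d ef 3f 5c 45]
D3: mem[0x03..0x07] <- [fc 2d ef 3f 5c]
query mem[0x06]=0x3f, mem[0x05]=0xef, mem[0x18]=0xef, mem[0x0e]=0xbf

MEM[0x06,0x05,0x18,0x0e] = 3f ef ef bf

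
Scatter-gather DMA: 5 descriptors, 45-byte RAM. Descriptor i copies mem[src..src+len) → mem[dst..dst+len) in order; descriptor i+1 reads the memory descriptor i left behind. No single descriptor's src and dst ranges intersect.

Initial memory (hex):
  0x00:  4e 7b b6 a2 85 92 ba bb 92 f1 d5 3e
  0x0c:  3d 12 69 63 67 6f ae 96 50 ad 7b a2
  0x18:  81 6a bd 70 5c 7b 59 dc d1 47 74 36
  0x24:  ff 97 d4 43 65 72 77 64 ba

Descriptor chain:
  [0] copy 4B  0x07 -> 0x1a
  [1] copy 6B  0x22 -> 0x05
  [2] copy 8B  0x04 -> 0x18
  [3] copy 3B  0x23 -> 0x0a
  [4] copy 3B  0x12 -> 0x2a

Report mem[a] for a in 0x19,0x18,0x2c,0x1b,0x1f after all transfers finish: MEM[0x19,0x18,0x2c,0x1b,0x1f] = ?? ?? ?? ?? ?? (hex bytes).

  after D0: wrote 4B at 0x1a = bb92f1d5
  after D1: wrote 6B at 0x05 = 7436ff97d443
  after D2: wrote 8B at 0x18 = 857436ff97d4433e
  after D3: wrote 3B at 0x0a = 36ff97
  after D4: wrote 3B at 0x2a = ae9650
query mem[0x19]=0x74, mem[0x18]=0x85, mem[0x2c]=0x50, mem[0x1b]=0xff, mem[0x1f]=0x3e

MEM[0x19,0x18,0x2c,0x1b,0x1f] = 74 85 50 ff 3e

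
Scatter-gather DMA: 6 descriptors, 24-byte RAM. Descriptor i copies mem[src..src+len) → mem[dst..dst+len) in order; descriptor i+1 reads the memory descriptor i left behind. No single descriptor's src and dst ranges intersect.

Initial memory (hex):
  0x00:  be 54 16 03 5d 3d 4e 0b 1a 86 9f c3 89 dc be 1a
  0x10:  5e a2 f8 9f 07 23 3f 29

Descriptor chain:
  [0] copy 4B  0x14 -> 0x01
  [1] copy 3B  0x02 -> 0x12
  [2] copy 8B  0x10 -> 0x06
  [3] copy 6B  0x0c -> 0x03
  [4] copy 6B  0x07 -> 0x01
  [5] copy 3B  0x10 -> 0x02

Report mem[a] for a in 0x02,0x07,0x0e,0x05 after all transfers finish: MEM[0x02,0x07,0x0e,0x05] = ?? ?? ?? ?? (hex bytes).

MEM[0x02,0x07,0x0e,0x05] = 5e 5e be 23

[0] 0x14->0x01 len=4 : 07 23 3f 29
[1] 0x02->0x12 len=3 : 23 3f 29
[2] 0x10->0x06 len=8 : 5e a2 23 3f 29 23 3f 29
[3] 0x0c->0x03 len=6 : 3f 29 be 1a 5e a2
[4] 0x07->0x01 len=6 : 5e a2 3f 29 23 3f
[5] 0x10->0x02 len=3 : 5e a2 23
query mem[0x02]=0x5e, mem[0x07]=0x5e, mem[0x0e]=0xbe, mem[0x05]=0x23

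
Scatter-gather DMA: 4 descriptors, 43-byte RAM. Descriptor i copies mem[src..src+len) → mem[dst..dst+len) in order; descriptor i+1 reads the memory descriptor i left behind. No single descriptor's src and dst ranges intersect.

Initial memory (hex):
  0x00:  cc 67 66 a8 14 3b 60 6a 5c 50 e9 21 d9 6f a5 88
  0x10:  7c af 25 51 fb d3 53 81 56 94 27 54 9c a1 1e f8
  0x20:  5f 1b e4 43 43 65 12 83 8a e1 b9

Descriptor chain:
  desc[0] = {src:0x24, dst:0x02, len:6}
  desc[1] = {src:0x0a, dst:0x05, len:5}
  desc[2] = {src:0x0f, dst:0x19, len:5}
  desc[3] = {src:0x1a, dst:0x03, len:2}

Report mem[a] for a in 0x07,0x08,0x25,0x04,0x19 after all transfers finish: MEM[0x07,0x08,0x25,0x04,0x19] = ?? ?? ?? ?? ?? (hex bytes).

MEM[0x07,0x08,0x25,0x04,0x19] = d9 6f 65 af 88

[0] 0x24->0x02 len=6 : 43 65 12 83 8a e1
[1] 0x0a->0x05 len=5 : e9 21 d9 6f a5
[2] 0x0f->0x19 len=5 : 88 7c af 25 51
[3] 0x1a->0x03 len=2 : 7c af
query mem[0x07]=0xd9, mem[0x08]=0x6f, mem[0x25]=0x65, mem[0x04]=0xaf, mem[0x19]=0x88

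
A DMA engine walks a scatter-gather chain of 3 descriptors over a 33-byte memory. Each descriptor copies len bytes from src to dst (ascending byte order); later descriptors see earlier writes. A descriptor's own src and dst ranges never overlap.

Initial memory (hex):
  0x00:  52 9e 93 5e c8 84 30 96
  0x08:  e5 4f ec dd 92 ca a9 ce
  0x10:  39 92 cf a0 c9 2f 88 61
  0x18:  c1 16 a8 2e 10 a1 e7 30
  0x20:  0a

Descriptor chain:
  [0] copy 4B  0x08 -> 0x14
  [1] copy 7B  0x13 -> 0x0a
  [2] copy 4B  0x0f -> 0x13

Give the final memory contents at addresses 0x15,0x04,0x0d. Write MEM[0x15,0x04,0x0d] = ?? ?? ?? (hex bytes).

  after D0: wrote 4B at 0x14 = e54fecdd
  after D1: wrote 7B at 0x0a = a0e54fecddc116
  after D2: wrote 4B at 0x13 = c11692cf
query mem[0x15]=0x92, mem[0x04]=0xc8, mem[0x0d]=0xec

MEM[0x15,0x04,0x0d] = 92 c8 ec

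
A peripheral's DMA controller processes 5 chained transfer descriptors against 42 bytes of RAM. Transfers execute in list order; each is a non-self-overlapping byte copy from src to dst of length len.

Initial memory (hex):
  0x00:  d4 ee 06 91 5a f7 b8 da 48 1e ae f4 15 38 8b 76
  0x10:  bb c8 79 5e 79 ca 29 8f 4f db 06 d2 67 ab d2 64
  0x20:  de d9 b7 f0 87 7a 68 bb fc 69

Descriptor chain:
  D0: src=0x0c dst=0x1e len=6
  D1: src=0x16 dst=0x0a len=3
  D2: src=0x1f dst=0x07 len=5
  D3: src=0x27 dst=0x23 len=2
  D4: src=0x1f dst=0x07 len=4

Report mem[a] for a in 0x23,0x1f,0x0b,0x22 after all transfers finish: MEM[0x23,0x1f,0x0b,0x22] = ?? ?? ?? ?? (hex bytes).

  after D0: wrote 6B at 0x1e = 15388b76bbc8
  after D1: wrote 3B at 0x0a = 298f4f
  after D2: wrote 5B at 0x07 = 388b76bbc8
  after D3: wrote 2B at 0x23 = bbfc
  after D4: wrote 4B at 0x07 = 388b76bb
query mem[0x23]=0xbb, mem[0x1f]=0x38, mem[0x0b]=0xc8, mem[0x22]=0xbb

MEM[0x23,0x1f,0x0b,0x22] = bb 38 c8 bb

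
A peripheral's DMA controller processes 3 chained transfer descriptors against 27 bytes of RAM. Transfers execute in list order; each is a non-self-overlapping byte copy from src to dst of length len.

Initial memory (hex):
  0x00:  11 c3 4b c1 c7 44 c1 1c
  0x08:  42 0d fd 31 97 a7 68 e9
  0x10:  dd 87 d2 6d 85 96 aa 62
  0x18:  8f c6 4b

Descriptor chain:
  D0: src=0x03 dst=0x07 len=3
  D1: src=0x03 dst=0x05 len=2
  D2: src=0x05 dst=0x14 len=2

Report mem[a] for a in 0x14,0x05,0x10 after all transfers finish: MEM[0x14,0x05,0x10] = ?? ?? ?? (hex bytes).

MEM[0x14,0x05,0x10] = c1 c1 dd

  after D0: wrote 3B at 0x07 = c1c744
  after D1: wrote 2B at 0x05 = c1c7
  after D2: wrote 2B at 0x14 = c1c7
query mem[0x14]=0xc1, mem[0x05]=0xc1, mem[0x10]=0xdd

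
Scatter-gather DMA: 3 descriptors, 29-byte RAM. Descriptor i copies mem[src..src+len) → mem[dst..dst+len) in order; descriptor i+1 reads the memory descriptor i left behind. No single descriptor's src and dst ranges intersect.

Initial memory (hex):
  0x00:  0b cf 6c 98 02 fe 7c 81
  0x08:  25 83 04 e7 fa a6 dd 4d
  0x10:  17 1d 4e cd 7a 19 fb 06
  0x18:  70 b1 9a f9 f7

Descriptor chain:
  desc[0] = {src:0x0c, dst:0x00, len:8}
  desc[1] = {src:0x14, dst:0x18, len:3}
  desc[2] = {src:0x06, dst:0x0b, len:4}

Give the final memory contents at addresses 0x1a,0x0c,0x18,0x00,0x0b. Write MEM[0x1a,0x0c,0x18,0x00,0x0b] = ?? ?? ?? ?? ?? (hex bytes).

MEM[0x1a,0x0c,0x18,0x00,0x0b] = fb cd 7a fa 4e

#0 dst[0x00+8] := {0xfa,0xa6,0xdd,0x4d,0x17,0x1d,0x4e,0xcd}
#1 dst[0x18+3] := {0x7a,0x19,0xfb}
#2 dst[0x0b+4] := {0x4e,0xcd,0x25,0x83}
query mem[0x1a]=0xfb, mem[0x0c]=0xcd, mem[0x18]=0x7a, mem[0x00]=0xfa, mem[0x0b]=0x4e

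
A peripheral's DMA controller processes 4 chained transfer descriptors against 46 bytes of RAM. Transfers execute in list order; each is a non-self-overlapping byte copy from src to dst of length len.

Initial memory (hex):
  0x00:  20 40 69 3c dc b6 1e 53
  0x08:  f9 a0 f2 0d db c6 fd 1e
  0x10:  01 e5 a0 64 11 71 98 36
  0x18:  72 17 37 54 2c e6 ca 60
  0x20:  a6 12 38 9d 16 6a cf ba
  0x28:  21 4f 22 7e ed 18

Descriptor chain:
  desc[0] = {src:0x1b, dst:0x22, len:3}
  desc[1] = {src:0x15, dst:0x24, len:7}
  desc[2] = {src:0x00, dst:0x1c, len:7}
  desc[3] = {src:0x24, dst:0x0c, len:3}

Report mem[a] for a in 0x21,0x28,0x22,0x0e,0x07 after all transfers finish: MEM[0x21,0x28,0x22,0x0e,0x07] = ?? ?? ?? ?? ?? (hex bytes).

MEM[0x21,0x28,0x22,0x0e,0x07] = b6 17 1e 36 53

  after D0: wrote 3B at 0x22 = 542ce6
  after D1: wrote 7B at 0x24 = 71983672173754
  after D2: wrote 7B at 0x1c = 2040693cdcb61e
  after D3: wrote 3B at 0x0c = 719836
query mem[0x21]=0xb6, mem[0x28]=0x17, mem[0x22]=0x1e, mem[0x0e]=0x36, mem[0x07]=0x53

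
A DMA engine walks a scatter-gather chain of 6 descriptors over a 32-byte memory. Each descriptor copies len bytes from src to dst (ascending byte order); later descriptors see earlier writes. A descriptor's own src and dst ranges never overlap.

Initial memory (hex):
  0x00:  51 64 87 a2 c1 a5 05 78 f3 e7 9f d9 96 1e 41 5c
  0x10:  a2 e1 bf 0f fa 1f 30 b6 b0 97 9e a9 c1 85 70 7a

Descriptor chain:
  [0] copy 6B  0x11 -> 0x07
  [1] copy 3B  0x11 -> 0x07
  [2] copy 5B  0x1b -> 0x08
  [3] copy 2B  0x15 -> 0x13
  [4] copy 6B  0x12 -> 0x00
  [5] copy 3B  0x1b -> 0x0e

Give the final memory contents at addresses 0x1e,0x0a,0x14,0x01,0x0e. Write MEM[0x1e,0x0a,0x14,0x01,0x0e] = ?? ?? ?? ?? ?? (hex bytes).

MEM[0x1e,0x0a,0x14,0x01,0x0e] = 70 85 30 1f a9

D0: mem[0x07..0x0c] <- [e1 bf 0f fa 1f 30]
D1: mem[0x07..0x09] <- [e1 bf 0f]
D2: mem[0x08..0x0c] <- [a9 c1 85 70 7a]
D3: mem[0x13..0x14] <- [1f 30]
D4: mem[0x00..0x05] <- [bf 1f 30 1f 30 b6]
D5: mem[0x0e..0x10] <- [a9 c1 85]
query mem[0x1e]=0x70, mem[0x0a]=0x85, mem[0x14]=0x30, mem[0x01]=0x1f, mem[0x0e]=0xa9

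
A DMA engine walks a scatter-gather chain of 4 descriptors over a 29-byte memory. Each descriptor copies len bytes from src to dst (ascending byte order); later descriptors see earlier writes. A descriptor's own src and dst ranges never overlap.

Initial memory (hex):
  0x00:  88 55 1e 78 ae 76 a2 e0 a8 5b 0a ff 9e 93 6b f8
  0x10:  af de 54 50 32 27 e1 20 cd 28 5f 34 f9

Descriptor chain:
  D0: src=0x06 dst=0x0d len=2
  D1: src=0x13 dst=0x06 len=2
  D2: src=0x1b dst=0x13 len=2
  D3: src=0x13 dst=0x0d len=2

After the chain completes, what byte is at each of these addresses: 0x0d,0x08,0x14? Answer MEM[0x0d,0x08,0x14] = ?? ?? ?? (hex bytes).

  after D0: wrote 2B at 0x0d = a2e0
  after D1: wrote 2B at 0x06 = 5032
  after D2: wrote 2B at 0x13 = 34f9
  after D3: wrote 2B at 0x0d = 34f9
query mem[0x0d]=0x34, mem[0x08]=0xa8, mem[0x14]=0xf9

MEM[0x0d,0x08,0x14] = 34 a8 f9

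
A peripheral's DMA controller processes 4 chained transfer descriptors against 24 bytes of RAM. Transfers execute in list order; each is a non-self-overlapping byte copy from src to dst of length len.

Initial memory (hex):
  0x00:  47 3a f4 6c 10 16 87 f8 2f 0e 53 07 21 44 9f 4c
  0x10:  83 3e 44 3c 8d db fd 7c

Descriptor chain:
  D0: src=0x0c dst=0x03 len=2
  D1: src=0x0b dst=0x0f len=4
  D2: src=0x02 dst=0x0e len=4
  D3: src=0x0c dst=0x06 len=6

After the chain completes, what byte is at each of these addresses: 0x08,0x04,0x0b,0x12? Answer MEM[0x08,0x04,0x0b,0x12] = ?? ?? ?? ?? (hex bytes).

MEM[0x08,0x04,0x0b,0x12] = f4 44 16 9f

D0: mem[0x03..0x04] <- [21 44]
D1: mem[0x0f..0x12] <- [07 21 44 9f]
D2: mem[0x0e..0x11] <- [f4 21 44 16]
D3: mem[0x06..0x0b] <- [21 44 f4 21 44 16]
query mem[0x08]=0xf4, mem[0x04]=0x44, mem[0x0b]=0x16, mem[0x12]=0x9f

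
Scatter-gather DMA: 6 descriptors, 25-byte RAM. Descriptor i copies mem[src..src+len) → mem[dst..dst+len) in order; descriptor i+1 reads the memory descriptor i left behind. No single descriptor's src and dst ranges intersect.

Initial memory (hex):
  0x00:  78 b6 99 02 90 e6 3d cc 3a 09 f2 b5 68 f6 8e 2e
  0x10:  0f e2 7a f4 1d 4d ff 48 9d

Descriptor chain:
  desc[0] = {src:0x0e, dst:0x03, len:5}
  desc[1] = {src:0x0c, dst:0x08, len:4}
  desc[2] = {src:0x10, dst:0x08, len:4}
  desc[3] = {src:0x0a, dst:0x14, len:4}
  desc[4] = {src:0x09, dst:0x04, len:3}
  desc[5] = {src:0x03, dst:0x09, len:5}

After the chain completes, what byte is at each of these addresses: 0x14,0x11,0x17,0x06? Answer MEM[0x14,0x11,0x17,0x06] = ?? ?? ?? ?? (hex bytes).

#0 dst[0x03+5] := {0x8e,0x2e,0x0f,0xe2,0x7a}
#1 dst[0x08+4] := {0x68,0xf6,0x8e,0x2e}
#2 dst[0x08+4] := {0x0f,0xe2,0x7a,0xf4}
#3 dst[0x14+4] := {0x7a,0xf4,0x68,0xf6}
#4 dst[0x04+3] := {0xe2,0x7a,0xf4}
#5 dst[0x09+5] := {0x8e,0xe2,0x7a,0xf4,0x7a}
query mem[0x14]=0x7a, mem[0x11]=0xe2, mem[0x17]=0xf6, mem[0x06]=0xf4

MEM[0x14,0x11,0x17,0x06] = 7a e2 f6 f4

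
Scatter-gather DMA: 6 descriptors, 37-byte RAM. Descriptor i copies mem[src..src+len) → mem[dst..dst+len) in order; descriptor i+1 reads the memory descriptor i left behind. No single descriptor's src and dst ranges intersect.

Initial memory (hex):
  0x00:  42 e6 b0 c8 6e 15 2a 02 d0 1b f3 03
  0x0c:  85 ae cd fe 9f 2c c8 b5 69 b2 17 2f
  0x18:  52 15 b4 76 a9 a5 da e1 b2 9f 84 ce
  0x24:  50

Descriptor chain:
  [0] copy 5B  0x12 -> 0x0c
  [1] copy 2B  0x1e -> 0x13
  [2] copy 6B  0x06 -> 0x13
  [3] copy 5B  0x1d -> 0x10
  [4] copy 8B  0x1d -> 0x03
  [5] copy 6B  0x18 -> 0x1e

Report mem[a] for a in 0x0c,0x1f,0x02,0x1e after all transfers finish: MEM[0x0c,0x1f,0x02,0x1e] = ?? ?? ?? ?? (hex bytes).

#0 dst[0x0c+5] := {0xc8,0xb5,0x69,0xb2,0x17}
#1 dst[0x13+2] := {0xda,0xe1}
#2 dst[0x13+6] := {0x2a,0x02,0xd0,0x1b,0xf3,0x03}
#3 dst[0x10+5] := {0xa5,0xda,0xe1,0xb2,0x9f}
#4 dst[0x03+8] := {0xa5,0xda,0xe1,0xb2,0x9f,0x84,0xce,0x50}
#5 dst[0x1e+6] := {0x03,0x15,0xb4,0x76,0xa9,0xa5}
query mem[0x0c]=0xc8, mem[0x1f]=0x15, mem[0x02]=0xb0, mem[0x1e]=0x03

MEM[0x0c,0x1f,0x02,0x1e] = c8 15 b0 03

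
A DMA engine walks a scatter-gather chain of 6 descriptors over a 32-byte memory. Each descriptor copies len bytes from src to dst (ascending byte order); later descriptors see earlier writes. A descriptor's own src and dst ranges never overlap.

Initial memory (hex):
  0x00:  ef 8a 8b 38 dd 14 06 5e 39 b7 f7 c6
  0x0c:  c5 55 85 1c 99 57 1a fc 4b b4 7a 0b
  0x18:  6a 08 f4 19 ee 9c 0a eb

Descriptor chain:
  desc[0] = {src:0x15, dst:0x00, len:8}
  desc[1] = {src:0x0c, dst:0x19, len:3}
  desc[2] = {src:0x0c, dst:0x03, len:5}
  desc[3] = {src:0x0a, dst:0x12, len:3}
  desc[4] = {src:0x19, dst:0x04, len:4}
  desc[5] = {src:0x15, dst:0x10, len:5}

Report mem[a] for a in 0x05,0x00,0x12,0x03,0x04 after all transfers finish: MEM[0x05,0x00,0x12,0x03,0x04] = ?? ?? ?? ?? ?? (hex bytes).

MEM[0x05,0x00,0x12,0x03,0x04] = 55 b4 0b c5 c5

  after D0: wrote 8B at 0x00 = b47a0b6a08f419ee
  after D1: wrote 3B at 0x19 = c55585
  after D2: wrote 5B at 0x03 = c555851c99
  after D3: wrote 3B at 0x12 = f7c6c5
  after D4: wrote 4B at 0x04 = c55585ee
  after D5: wrote 5B at 0x10 = b47a0b6ac5
query mem[0x05]=0x55, mem[0x00]=0xb4, mem[0x12]=0x0b, mem[0x03]=0xc5, mem[0x04]=0xc5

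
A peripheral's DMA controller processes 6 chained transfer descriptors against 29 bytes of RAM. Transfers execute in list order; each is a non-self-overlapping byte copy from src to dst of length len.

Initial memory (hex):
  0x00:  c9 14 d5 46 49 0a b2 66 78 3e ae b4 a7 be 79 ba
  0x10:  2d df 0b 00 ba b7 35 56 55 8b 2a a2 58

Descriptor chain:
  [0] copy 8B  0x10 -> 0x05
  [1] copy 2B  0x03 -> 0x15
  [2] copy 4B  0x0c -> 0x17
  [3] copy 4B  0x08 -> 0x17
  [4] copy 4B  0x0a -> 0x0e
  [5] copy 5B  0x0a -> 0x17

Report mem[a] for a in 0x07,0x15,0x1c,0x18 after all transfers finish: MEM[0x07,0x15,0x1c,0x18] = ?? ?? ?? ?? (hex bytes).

  after D0: wrote 8B at 0x05 = 2ddf0b00bab73556
  after D1: wrote 2B at 0x15 = 4649
  after D2: wrote 4B at 0x17 = 56be79ba
  after D3: wrote 4B at 0x17 = 00bab735
  after D4: wrote 4B at 0x0e = b73556be
  after D5: wrote 5B at 0x17 = b73556beb7
query mem[0x07]=0x0b, mem[0x15]=0x46, mem[0x1c]=0x58, mem[0x18]=0x35

MEM[0x07,0x15,0x1c,0x18] = 0b 46 58 35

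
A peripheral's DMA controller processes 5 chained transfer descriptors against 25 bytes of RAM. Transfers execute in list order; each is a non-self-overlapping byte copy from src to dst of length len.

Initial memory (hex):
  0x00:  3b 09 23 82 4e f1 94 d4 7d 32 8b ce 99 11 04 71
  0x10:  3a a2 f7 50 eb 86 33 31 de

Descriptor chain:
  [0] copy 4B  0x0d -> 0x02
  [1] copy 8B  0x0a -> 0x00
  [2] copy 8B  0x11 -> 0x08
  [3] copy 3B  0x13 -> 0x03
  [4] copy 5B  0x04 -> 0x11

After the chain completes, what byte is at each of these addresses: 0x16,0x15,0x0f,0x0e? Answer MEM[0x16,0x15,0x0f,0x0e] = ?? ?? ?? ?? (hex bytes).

[0] 0x0d->0x02 len=4 : 11 04 71 3a
[1] 0x0a->0x00 len=8 : 8b ce 99 11 04 71 3a a2
[2] 0x11->0x08 len=8 : a2 f7 50 eb 86 33 31 de
[3] 0x13->0x03 len=3 : 50 eb 86
[4] 0x04->0x11 len=5 : eb 86 3a a2 a2
query mem[0x16]=0x33, mem[0x15]=0xa2, mem[0x0f]=0xde, mem[0x0e]=0x31

MEM[0x16,0x15,0x0f,0x0e] = 33 a2 de 31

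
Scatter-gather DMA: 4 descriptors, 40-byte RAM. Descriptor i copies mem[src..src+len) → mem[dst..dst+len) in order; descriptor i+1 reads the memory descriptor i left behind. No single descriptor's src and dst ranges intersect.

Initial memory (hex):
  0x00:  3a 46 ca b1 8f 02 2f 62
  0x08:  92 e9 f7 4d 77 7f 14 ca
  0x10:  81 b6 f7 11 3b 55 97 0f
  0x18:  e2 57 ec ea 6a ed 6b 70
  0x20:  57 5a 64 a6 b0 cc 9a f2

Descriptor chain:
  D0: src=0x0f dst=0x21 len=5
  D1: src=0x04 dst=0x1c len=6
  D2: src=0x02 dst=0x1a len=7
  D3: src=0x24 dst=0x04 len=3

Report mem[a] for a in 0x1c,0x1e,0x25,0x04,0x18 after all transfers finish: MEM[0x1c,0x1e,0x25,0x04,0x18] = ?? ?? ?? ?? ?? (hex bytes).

[0] 0x0f->0x21 len=5 : ca 81 b6 f7 11
[1] 0x04->0x1c len=6 : 8f 02 2f 62 92 e9
[2] 0x02->0x1a len=7 : ca b1 8f 02 2f 62 92
[3] 0x24->0x04 len=3 : f7 11 9a
query mem[0x1c]=0x8f, mem[0x1e]=0x2f, mem[0x25]=0x11, mem[0x04]=0xf7, mem[0x18]=0xe2

MEM[0x1c,0x1e,0x25,0x04,0x18] = 8f 2f 11 f7 e2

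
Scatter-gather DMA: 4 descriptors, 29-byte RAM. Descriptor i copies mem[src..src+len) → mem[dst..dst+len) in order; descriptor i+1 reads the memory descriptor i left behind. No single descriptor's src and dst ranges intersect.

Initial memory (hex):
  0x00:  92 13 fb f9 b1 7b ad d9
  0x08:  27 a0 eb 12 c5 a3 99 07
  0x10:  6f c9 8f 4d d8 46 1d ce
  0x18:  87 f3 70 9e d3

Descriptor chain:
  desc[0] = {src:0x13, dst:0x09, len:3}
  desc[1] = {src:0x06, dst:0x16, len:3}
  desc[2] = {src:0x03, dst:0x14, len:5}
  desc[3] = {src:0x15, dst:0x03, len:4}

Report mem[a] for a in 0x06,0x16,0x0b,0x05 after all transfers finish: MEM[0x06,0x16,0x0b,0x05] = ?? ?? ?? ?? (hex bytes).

[0] 0x13->0x09 len=3 : 4d d8 46
[1] 0x06->0x16 len=3 : ad d9 27
[2] 0x03->0x14 len=5 : f9 b1 7b ad d9
[3] 0x15->0x03 len=4 : b1 7b ad d9
query mem[0x06]=0xd9, mem[0x16]=0x7b, mem[0x0b]=0x46, mem[0x05]=0xad

MEM[0x06,0x16,0x0b,0x05] = d9 7b 46 ad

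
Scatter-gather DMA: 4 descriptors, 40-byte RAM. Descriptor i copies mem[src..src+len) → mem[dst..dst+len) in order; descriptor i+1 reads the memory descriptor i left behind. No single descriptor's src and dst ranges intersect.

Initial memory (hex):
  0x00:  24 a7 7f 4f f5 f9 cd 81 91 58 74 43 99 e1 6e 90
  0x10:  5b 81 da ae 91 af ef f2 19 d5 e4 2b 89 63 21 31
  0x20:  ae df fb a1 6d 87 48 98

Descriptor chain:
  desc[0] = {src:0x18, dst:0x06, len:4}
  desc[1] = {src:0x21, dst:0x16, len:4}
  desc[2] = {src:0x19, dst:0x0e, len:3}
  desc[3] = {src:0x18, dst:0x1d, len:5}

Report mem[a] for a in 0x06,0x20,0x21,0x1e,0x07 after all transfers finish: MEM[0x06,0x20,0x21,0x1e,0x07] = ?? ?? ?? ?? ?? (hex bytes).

MEM[0x06,0x20,0x21,0x1e,0x07] = 19 2b 89 6d d5

#0 dst[0x06+4] := {0x19,0xd5,0xe4,0x2b}
#1 dst[0x16+4] := {0xdf,0xfb,0xa1,0x6d}
#2 dst[0x0e+3] := {0x6d,0xe4,0x2b}
#3 dst[0x1d+5] := {0xa1,0x6d,0xe4,0x2b,0x89}
query mem[0x06]=0x19, mem[0x20]=0x2b, mem[0x21]=0x89, mem[0x1e]=0x6d, mem[0x07]=0xd5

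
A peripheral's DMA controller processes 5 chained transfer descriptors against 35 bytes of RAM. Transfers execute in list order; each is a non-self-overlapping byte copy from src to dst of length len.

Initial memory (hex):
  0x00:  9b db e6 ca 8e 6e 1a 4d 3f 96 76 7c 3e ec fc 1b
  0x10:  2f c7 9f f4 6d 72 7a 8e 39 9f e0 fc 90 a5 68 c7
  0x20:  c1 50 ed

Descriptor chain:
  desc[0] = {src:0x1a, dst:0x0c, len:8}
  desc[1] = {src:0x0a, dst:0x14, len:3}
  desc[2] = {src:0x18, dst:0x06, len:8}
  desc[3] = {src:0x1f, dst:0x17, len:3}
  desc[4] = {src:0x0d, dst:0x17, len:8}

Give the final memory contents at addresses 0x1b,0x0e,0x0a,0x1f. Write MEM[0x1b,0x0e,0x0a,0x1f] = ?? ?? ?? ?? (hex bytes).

MEM[0x1b,0x0e,0x0a,0x1f] = c7 90 90 c7

[0] 0x1a->0x0c len=8 : e0 fc 90 a5 68 c7 c1 50
[1] 0x0a->0x14 len=3 : 76 7c e0
[2] 0x18->0x06 len=8 : 39 9f e0 fc 90 a5 68 c7
[3] 0x1f->0x17 len=3 : c7 c1 50
[4] 0x0d->0x17 len=8 : c7 90 a5 68 c7 c1 50 76
query mem[0x1b]=0xc7, mem[0x0e]=0x90, mem[0x0a]=0x90, mem[0x1f]=0xc7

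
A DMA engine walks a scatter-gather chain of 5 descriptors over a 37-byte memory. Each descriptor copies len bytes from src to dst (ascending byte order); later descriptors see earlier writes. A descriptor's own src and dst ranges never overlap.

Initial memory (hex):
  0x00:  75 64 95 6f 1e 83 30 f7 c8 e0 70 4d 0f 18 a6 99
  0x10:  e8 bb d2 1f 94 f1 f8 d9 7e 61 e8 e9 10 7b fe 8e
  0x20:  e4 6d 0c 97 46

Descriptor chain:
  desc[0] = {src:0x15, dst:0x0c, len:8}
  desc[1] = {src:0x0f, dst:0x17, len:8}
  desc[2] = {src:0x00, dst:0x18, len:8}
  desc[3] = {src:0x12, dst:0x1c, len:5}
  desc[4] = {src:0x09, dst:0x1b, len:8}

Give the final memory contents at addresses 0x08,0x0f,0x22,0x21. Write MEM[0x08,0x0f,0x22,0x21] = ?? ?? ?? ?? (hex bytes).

MEM[0x08,0x0f,0x22,0x21] = c8 7e 61 7e

  after D0: wrote 8B at 0x0c = f1f8d97e61e8e910
  after D1: wrote 8B at 0x17 = 7e61e8e91094f1f8
  after D2: wrote 8B at 0x18 = 7564956f1e8330f7
  after D3: wrote 5B at 0x1c = e91094f1f8
  after D4: wrote 8B at 0x1b = e0704df1f8d97e61
query mem[0x08]=0xc8, mem[0x0f]=0x7e, mem[0x22]=0x61, mem[0x21]=0x7e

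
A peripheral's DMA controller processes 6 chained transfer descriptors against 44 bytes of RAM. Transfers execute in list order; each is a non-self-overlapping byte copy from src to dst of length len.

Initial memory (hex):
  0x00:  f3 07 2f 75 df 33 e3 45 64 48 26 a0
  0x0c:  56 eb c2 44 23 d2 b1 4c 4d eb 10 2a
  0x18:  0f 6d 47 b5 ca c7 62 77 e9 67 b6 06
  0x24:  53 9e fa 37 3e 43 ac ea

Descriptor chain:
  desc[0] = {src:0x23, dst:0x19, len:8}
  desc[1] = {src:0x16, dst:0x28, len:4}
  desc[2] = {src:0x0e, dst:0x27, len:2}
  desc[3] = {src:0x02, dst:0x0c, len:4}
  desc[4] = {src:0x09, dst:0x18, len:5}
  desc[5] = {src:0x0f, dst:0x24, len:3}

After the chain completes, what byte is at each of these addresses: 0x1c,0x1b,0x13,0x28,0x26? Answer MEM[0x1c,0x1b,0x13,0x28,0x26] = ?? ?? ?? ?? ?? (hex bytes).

D0: mem[0x19..0x20] <- [06 53 9e fa 37 3e 43 ac]
D1: mem[0x28..0x2b] <- [10 2a 0f 06]
D2: mem[0x27..0x28] <- [c2 44]
D3: mem[0x0c..0x0f] <- [2f 75 df 33]
D4: mem[0x18..0x1c] <- [48 26 a0 2f 75]
D5: mem[0x24..0x26] <- [33 23 d2]
query mem[0x1c]=0x75, mem[0x1b]=0x2f, mem[0x13]=0x4c, mem[0x28]=0x44, mem[0x26]=0xd2

MEM[0x1c,0x1b,0x13,0x28,0x26] = 75 2f 4c 44 d2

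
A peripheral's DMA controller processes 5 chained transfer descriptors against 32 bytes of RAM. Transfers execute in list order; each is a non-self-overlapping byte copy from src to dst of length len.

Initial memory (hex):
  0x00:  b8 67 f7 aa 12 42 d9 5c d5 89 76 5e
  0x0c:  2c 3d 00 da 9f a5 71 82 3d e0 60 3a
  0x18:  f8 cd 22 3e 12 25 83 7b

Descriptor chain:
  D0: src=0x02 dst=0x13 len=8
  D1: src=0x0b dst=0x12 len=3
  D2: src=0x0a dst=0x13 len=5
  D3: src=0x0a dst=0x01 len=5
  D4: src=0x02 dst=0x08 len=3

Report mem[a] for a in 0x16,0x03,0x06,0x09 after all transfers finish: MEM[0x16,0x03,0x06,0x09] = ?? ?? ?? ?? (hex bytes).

D0: mem[0x13..0x1a] <- [f7 aa 12 42 d9 5c d5 89]
D1: mem[0x12..0x14] <- [5e 2c 3d]
D2: mem[0x13..0x17] <- [76 5e 2c 3d 00]
D3: mem[0x01..0x05] <- [76 5e 2c 3d 00]
D4: mem[0x08..0x0a] <- [5e 2c 3d]
query mem[0x16]=0x3d, mem[0x03]=0x2c, mem[0x06]=0xd9, mem[0x09]=0x2c

MEM[0x16,0x03,0x06,0x09] = 3d 2c d9 2c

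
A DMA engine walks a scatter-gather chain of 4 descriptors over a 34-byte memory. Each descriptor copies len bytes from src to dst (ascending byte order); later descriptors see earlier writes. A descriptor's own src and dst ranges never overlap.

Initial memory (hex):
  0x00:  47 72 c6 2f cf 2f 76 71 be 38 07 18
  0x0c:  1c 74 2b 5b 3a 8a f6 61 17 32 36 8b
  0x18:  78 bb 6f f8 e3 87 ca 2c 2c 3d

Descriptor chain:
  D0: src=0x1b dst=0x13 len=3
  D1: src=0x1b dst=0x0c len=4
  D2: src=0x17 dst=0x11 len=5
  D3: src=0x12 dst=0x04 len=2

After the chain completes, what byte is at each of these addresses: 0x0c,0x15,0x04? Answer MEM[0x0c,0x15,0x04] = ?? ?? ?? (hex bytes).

D0: mem[0x13..0x15] <- [f8 e3 87]
D1: mem[0x0c..0x0f] <- [f8 e3 87 ca]
D2: mem[0x11..0x15] <- [8b 78 bb 6f f8]
D3: mem[0x04..0x05] <- [78 bb]
query mem[0x0c]=0xf8, mem[0x15]=0xf8, mem[0x04]=0x78

MEM[0x0c,0x15,0x04] = f8 f8 78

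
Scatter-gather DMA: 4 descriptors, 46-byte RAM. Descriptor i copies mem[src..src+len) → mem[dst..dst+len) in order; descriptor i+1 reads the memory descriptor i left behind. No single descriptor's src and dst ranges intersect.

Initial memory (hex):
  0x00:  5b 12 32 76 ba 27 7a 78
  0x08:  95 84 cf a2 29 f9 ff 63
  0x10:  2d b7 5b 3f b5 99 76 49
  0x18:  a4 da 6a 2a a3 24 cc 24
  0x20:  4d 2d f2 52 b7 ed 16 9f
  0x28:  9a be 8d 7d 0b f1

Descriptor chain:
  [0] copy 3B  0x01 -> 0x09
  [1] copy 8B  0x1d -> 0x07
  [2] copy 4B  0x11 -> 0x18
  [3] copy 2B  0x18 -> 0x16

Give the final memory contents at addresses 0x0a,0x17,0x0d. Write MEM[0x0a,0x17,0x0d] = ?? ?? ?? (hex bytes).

MEM[0x0a,0x17,0x0d] = 4d 5b 52

  after D0: wrote 3B at 0x09 = 123276
  after D1: wrote 8B at 0x07 = 24cc244d2df252b7
  after D2: wrote 4B at 0x18 = b75b3fb5
  after D3: wrote 2B at 0x16 = b75b
query mem[0x0a]=0x4d, mem[0x17]=0x5b, mem[0x0d]=0x52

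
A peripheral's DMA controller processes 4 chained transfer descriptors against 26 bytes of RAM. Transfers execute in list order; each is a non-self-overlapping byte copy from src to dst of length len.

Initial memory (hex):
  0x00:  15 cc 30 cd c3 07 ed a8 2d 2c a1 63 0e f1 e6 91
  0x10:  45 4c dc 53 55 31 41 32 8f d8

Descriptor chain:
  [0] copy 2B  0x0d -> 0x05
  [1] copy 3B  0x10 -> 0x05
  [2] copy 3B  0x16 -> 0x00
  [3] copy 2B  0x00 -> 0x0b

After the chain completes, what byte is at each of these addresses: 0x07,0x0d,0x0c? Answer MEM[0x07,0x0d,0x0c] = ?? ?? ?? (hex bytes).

#0 dst[0x05+2] := {0xf1,0xe6}
#1 dst[0x05+3] := {0x45,0x4c,0xdc}
#2 dst[0x00+3] := {0x41,0x32,0x8f}
#3 dst[0x0b+2] := {0x41,0x32}
query mem[0x07]=0xdc, mem[0x0d]=0xf1, mem[0x0c]=0x32

MEM[0x07,0x0d,0x0c] = dc f1 32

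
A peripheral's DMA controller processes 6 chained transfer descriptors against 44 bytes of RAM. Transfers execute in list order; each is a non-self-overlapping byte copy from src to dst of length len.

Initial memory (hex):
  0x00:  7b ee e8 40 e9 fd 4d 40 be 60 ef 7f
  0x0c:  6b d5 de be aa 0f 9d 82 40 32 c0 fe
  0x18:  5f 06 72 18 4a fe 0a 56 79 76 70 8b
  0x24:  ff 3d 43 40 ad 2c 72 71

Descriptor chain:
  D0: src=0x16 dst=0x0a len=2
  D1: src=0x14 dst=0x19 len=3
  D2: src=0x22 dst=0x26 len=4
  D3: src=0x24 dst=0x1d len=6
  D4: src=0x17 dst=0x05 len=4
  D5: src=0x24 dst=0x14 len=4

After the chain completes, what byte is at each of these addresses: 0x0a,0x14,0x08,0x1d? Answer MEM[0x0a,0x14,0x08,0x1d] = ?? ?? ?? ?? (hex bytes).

[0] 0x16->0x0a len=2 : c0 fe
[1] 0x14->0x19 len=3 : 40 32 c0
[2] 0x22->0x26 len=4 : 70 8b ff 3d
[3] 0x24->0x1d len=6 : ff 3d 70 8b ff 3d
[4] 0x17->0x05 len=4 : fe 5f 40 32
[5] 0x24->0x14 len=4 : ff 3d 70 8b
query mem[0x0a]=0xc0, mem[0x14]=0xff, mem[0x08]=0x32, mem[0x1d]=0xff

MEM[0x0a,0x14,0x08,0x1d] = c0 ff 32 ff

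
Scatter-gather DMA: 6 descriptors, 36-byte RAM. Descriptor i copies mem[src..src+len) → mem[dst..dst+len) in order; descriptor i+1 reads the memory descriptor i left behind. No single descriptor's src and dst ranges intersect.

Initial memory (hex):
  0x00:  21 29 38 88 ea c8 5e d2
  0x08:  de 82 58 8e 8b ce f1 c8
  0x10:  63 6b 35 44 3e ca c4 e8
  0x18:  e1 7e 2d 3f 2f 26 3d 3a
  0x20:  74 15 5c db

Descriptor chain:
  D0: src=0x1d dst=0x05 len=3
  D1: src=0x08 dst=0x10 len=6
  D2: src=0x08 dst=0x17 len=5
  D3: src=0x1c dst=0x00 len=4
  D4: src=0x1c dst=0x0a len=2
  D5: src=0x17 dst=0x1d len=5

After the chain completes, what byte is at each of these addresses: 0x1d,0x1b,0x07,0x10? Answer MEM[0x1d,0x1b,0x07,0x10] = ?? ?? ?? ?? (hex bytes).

MEM[0x1d,0x1b,0x07,0x10] = de 8b 3a de

  after D0: wrote 3B at 0x05 = 263d3a
  after D1: wrote 6B at 0x10 = de82588e8bce
  after D2: wrote 5B at 0x17 = de82588e8b
  after D3: wrote 4B at 0x00 = 2f263d3a
  after D4: wrote 2B at 0x0a = 2f26
  after D5: wrote 5B at 0x1d = de82588e8b
query mem[0x1d]=0xde, mem[0x1b]=0x8b, mem[0x07]=0x3a, mem[0x10]=0xde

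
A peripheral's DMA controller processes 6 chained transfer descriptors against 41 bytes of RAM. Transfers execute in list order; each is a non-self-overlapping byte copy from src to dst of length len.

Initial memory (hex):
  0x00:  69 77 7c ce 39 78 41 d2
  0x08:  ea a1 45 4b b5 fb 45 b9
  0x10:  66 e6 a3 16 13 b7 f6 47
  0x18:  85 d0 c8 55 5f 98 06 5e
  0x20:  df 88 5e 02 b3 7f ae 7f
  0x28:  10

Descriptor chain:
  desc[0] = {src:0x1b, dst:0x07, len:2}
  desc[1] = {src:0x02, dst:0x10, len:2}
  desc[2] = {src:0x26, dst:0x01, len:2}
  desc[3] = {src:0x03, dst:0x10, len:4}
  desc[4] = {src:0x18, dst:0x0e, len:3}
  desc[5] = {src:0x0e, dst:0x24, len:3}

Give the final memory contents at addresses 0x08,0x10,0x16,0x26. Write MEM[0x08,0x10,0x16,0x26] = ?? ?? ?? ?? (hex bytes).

D0: mem[0x07..0x08] <- [55 5f]
D1: mem[0x10..0x11] <- [7c ce]
D2: mem[0x01..0x02] <- [ae 7f]
D3: mem[0x10..0x13] <- [ce 39 78 41]
D4: mem[0x0e..0x10] <- [85 d0 c8]
D5: mem[0x24..0x26] <- [85 d0 c8]
query mem[0x08]=0x5f, mem[0x10]=0xc8, mem[0x16]=0xf6, mem[0x26]=0xc8

MEM[0x08,0x10,0x16,0x26] = 5f c8 f6 c8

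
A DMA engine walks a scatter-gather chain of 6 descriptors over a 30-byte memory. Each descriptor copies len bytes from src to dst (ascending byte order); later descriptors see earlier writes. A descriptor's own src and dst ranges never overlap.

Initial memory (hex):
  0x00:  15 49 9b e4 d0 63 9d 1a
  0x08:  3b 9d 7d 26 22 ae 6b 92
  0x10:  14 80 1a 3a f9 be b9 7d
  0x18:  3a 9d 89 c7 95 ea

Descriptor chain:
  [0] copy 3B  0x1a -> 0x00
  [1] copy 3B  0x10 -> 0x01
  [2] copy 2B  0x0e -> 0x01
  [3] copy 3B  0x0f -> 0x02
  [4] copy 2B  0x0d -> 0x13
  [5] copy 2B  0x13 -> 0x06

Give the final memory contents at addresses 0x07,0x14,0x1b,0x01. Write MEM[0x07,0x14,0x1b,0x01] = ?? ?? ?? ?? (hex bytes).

MEM[0x07,0x14,0x1b,0x01] = 6b 6b c7 6b

  after D0: wrote 3B at 0x00 = 89c795
  after D1: wrote 3B at 0x01 = 14801a
  after D2: wrote 2B at 0x01 = 6b92
  after D3: wrote 3B at 0x02 = 921480
  after D4: wrote 2B at 0x13 = ae6b
  after D5: wrote 2B at 0x06 = ae6b
query mem[0x07]=0x6b, mem[0x14]=0x6b, mem[0x1b]=0xc7, mem[0x01]=0x6b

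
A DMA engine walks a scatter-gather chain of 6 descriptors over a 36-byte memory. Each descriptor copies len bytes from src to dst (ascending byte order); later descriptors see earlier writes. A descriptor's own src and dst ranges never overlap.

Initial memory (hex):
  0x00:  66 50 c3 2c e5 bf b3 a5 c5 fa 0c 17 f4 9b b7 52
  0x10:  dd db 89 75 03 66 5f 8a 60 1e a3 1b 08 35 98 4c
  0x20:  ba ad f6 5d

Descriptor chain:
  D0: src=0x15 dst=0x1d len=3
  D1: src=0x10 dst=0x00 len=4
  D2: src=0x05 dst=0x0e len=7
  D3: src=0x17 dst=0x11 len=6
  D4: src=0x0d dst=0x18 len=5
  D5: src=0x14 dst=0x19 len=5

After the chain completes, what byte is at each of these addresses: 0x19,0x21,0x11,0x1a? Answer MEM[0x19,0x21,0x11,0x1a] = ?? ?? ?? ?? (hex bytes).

MEM[0x19,0x21,0x11,0x1a] = a3 ad 8a 1b

[0] 0x15->0x1d len=3 : 66 5f 8a
[1] 0x10->0x00 len=4 : dd db 89 75
[2] 0x05->0x0e len=7 : bf b3 a5 c5 fa 0c 17
[3] 0x17->0x11 len=6 : 8a 60 1e a3 1b 08
[4] 0x0d->0x18 len=5 : 9b bf b3 a5 8a
[5] 0x14->0x19 len=5 : a3 1b 08 8a 9b
query mem[0x19]=0xa3, mem[0x21]=0xad, mem[0x11]=0x8a, mem[0x1a]=0x1b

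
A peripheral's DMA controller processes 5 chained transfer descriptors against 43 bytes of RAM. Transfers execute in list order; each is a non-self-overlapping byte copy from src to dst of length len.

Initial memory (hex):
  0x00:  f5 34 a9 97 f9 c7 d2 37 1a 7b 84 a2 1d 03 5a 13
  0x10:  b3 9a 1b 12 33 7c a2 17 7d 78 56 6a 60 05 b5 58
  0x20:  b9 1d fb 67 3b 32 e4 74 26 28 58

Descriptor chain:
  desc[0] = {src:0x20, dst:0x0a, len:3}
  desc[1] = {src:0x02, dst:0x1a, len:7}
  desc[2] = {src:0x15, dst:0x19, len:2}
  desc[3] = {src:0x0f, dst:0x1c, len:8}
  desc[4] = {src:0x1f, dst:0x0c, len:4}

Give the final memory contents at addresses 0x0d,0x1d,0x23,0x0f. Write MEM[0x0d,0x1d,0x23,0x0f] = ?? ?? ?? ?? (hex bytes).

MEM[0x0d,0x1d,0x23,0x0f] = 12 b3 a2 7c

D0: mem[0x0a..0x0c] <- [b9 1d fb]
D1: mem[0x1a..0x20] <- [a9 97 f9 c7 d2 37 1a]
D2: mem[0x19..0x1a] <- [7c a2]
D3: mem[0x1c..0x23] <- [13 b3 9a 1b 12 33 7c a2]
D4: mem[0x0c..0x0f] <- [1b 12 33 7c]
query mem[0x0d]=0x12, mem[0x1d]=0xb3, mem[0x23]=0xa2, mem[0x0f]=0x7c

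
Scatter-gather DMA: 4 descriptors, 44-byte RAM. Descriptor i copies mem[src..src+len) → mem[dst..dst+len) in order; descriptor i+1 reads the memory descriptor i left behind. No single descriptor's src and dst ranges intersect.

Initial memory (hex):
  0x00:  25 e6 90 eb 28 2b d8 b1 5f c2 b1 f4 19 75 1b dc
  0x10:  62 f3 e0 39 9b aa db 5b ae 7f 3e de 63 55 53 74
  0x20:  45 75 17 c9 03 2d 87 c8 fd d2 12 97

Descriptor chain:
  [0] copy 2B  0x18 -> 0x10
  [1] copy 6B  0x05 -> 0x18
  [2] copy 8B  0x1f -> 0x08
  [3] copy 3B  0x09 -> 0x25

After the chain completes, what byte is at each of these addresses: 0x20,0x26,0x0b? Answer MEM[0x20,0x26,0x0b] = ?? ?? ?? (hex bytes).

D0: mem[0x10..0x11] <- [ae 7f]
D1: mem[0x18..0x1d] <- [2b d8 b1 5f c2 b1]
D2: mem[0x08..0x0f] <- [74 45 75 17 c9 03 2d 87]
D3: mem[0x25..0x27] <- [45 75 17]
query mem[0x20]=0x45, mem[0x26]=0x75, mem[0x0b]=0x17

MEM[0x20,0x26,0x0b] = 45 75 17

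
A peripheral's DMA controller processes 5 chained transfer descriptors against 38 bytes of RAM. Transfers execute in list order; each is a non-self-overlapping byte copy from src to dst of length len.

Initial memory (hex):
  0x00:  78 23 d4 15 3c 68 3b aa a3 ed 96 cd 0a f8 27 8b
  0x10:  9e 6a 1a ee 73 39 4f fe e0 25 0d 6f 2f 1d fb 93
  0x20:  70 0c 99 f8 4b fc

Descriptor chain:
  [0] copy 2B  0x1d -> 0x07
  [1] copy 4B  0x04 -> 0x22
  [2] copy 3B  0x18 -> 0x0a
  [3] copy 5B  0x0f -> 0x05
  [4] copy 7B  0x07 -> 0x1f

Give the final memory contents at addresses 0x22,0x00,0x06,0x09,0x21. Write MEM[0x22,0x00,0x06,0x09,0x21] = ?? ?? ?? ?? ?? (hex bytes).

[0] 0x1d->0x07 len=2 : 1d fb
[1] 0x04->0x22 len=4 : 3c 68 3b 1d
[2] 0x18->0x0a len=3 : e0 25 0d
[3] 0x0f->0x05 len=5 : 8b 9e 6a 1a ee
[4] 0x07->0x1f len=7 : 6a 1a ee e0 25 0d f8
query mem[0x22]=0xe0, mem[0x00]=0x78, mem[0x06]=0x9e, mem[0x09]=0xee, mem[0x21]=0xee

MEM[0x22,0x00,0x06,0x09,0x21] = e0 78 9e ee ee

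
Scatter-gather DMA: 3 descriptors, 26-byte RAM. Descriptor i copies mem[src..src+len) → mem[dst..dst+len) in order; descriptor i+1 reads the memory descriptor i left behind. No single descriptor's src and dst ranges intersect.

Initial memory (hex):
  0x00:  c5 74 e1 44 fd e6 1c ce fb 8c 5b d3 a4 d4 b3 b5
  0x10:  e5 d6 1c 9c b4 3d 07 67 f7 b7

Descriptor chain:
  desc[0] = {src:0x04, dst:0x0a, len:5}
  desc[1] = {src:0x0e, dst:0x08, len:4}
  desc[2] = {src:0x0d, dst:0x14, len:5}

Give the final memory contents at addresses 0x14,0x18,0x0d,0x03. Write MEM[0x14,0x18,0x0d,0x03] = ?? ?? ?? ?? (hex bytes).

MEM[0x14,0x18,0x0d,0x03] = ce d6 ce 44

  after D0: wrote 5B at 0x0a = fde61ccefb
  after D1: wrote 4B at 0x08 = fbb5e5d6
  after D2: wrote 5B at 0x14 = cefbb5e5d6
query mem[0x14]=0xce, mem[0x18]=0xd6, mem[0x0d]=0xce, mem[0x03]=0x44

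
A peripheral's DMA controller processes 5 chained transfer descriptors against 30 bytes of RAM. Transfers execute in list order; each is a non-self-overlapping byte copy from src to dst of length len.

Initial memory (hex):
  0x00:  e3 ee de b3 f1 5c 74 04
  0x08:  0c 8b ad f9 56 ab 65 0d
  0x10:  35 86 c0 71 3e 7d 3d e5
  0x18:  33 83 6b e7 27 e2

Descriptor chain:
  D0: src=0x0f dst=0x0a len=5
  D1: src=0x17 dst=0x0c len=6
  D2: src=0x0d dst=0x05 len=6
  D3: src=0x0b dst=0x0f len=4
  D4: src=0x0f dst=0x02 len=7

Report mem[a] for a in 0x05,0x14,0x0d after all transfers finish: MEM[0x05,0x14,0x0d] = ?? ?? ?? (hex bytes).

MEM[0x05,0x14,0x0d] = 83 3e 33

  after D0: wrote 5B at 0x0a = 0d3586c071
  after D1: wrote 6B at 0x0c = e533836be727
  after D2: wrote 6B at 0x05 = 33836be727c0
  after D3: wrote 4B at 0x0f = 35e53383
  after D4: wrote 7B at 0x02 = 35e53383713e7d
query mem[0x05]=0x83, mem[0x14]=0x3e, mem[0x0d]=0x33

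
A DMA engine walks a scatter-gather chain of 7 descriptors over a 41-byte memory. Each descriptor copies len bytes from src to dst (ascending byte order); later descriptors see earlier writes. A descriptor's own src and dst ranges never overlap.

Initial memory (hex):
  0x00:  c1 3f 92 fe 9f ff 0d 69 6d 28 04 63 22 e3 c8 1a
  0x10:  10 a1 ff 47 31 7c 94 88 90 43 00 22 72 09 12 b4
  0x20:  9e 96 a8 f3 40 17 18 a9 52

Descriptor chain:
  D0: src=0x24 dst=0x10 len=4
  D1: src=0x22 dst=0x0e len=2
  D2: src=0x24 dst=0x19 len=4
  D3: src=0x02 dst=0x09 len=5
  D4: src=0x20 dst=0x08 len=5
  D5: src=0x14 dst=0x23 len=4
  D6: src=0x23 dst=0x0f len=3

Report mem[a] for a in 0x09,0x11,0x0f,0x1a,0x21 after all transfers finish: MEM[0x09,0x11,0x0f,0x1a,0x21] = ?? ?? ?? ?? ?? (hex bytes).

MEM[0x09,0x11,0x0f,0x1a,0x21] = 96 94 31 17 96

#0 dst[0x10+4] := {0x40,0x17,0x18,0xa9}
#1 dst[0x0e+2] := {0xa8,0xf3}
#2 dst[0x19+4] := {0x40,0x17,0x18,0xa9}
#3 dst[0x09+5] := {0x92,0xfe,0x9f,0xff,0x0d}
#4 dst[0x08+5] := {0x9e,0x96,0xa8,0xf3,0x40}
#5 dst[0x23+4] := {0x31,0x7c,0x94,0x88}
#6 dst[0x0f+3] := {0x31,0x7c,0x94}
query mem[0x09]=0x96, mem[0x11]=0x94, mem[0x0f]=0x31, mem[0x1a]=0x17, mem[0x21]=0x96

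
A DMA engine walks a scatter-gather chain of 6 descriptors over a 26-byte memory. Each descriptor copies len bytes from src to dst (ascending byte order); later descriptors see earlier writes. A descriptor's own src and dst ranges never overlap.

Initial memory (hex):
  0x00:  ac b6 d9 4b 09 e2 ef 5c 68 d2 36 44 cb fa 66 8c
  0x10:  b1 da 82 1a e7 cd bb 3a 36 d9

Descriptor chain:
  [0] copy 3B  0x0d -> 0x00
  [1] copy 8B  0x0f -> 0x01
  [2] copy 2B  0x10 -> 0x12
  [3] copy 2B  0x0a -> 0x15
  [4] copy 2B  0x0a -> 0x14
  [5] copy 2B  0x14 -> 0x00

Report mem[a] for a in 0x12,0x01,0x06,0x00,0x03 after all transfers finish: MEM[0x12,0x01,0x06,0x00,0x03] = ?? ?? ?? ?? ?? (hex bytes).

[0] 0x0d->0x00 len=3 : fa 66 8c
[1] 0x0f->0x01 len=8 : 8c b1 da 82 1a e7 cd bb
[2] 0x10->0x12 len=2 : b1 da
[3] 0x0a->0x15 len=2 : 36 44
[4] 0x0a->0x14 len=2 : 36 44
[5] 0x14->0x00 len=2 : 36 44
query mem[0x12]=0xb1, mem[0x01]=0x44, mem[0x06]=0xe7, mem[0x00]=0x36, mem[0x03]=0xda

MEM[0x12,0x01,0x06,0x00,0x03] = b1 44 e7 36 da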